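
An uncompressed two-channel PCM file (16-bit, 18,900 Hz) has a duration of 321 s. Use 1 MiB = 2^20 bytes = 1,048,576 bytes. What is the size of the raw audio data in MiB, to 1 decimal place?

23.1 MiB

Bytes = 18,900 samples/s × 321 s × 2 bytes/sample × 2 ch = 24,267,600 bytes.
24,267,600 / 1,048,576 = 23.1 MiB.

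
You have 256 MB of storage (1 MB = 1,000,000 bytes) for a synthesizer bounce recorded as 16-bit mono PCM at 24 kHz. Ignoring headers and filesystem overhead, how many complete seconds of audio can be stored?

Uncompressed byte rate = 24,000 × 2 × 1 = 48,000 bytes/s.
Capacity = 256 × 1,000,000 = 256,000,000 bytes.
256,000,000 / 48,000 ≈ 5333.33 s → 5,333 seconds.

5,333 seconds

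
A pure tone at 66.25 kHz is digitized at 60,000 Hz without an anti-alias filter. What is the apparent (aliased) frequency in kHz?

Nyquist = 60,000/2 = 30,000 Hz; 66,250 Hz exceeds it.
Alias = |66,250 − 1×60,000| = |66,250 − 60,000| = 6,250 Hz = 6.25 kHz.

6.25 kHz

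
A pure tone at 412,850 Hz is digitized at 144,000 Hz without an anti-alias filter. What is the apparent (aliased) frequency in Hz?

19,150 Hz

Nyquist = 144,000/2 = 72,000 Hz; 412,850 Hz exceeds it.
Alias = |412,850 − 3×144,000| = |412,850 − 432,000| = 19,150 Hz.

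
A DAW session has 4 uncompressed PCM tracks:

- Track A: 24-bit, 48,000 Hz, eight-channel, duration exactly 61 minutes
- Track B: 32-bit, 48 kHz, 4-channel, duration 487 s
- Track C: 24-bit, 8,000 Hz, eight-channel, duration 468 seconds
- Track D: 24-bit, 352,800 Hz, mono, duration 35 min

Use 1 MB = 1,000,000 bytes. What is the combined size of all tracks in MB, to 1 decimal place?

6902.8 MB

Track A: exactly 61 minutes = 3,660 s; 48,000 × 3,660 × 3 × 8 = 4,216,320,000 bytes.
Track B: 48,000 × 487 × 4 × 4 = 374,016,000 bytes.
Track C: 8,000 × 468 × 3 × 8 = 89,856,000 bytes.
Track D: 35 min = 2,100 s; 352,800 × 2,100 × 3 × 1 = 2,222,640,000 bytes.
Total = 6,902,832,000 bytes = 6902.8 MB.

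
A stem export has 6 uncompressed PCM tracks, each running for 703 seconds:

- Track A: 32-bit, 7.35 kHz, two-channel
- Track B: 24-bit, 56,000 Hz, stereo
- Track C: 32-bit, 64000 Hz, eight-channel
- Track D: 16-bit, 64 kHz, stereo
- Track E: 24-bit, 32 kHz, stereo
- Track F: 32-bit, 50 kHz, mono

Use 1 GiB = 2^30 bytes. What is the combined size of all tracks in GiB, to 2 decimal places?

Track A: 7,350 × 703 × 4 × 2 = 41,336,400 bytes.
Track B: 56,000 × 703 × 3 × 2 = 236,208,000 bytes.
Track C: 64,000 × 703 × 4 × 8 = 1,439,744,000 bytes.
Track D: 64,000 × 703 × 2 × 2 = 179,968,000 bytes.
Track E: 32,000 × 703 × 3 × 2 = 134,976,000 bytes.
Track F: 50,000 × 703 × 4 × 1 = 140,600,000 bytes.
Total = 2,172,832,400 bytes = 2.02 GiB.

2.02 GiB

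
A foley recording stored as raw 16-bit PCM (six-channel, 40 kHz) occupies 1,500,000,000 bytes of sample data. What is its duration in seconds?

Byte rate = 40,000 × 2 × 6 = 480,000 bytes/s.
Duration = 1,500,000,000 / 480,000 = 3,125 s.

3,125 seconds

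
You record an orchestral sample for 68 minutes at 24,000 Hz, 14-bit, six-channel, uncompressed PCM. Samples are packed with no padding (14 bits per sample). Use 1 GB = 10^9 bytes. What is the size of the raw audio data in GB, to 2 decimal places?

Duration = 68 minutes = 4,080 s.
Bits = 24,000 × 4,080 × 14 × 6 = 8,225,280,000 bits = 1,028,160,000 bytes.
1,028,160,000 / 1,000,000,000 = 1.03 GB.

1.03 GB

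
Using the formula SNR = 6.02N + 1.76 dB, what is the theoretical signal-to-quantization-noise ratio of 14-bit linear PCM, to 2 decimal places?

86.04 dB

6.02 × 14 + 1.76 = 86.04 dB.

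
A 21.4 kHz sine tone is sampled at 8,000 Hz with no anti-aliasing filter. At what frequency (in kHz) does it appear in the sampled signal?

Nyquist = 8,000/2 = 4,000 Hz; 21,400 Hz exceeds it.
Alias = |21,400 − 3×8,000| = |21,400 − 24,000| = 2,600 Hz = 2.6 kHz.

2.6 kHz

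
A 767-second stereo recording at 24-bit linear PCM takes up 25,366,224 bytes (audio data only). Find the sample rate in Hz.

Bytes = sample_rate × seconds × bytes_per_sample × channels.
sample_rate = 25,366,224 / (767 × 3 × 2) = 25,366,224 / 4,602 = 5,512 Hz.

5,512 Hz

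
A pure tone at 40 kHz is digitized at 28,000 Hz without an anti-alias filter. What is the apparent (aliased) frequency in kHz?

Nyquist = 28,000/2 = 14,000 Hz; 40,000 Hz exceeds it.
Alias = |40,000 − 1×28,000| = |40,000 − 28,000| = 12,000 Hz = 12 kHz.

12 kHz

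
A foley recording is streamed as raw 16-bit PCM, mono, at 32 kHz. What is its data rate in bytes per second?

64,000 bytes/s

Bit rate = 32,000 × 16 × 1 = 512,000 bits/s.
512,000 / 8 = 64,000 bytes/s.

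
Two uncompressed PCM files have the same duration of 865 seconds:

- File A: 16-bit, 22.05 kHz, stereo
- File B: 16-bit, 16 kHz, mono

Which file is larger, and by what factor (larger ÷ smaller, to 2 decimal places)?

File A: 22,050 × 2 × 2 = 88,200 bytes/s.
File B: 16,000 × 2 × 1 = 32,000 bytes/s.
File A is larger; ratio = 76,293,000 / 27,680,000 = 2.76.

File A, by a factor of 2.76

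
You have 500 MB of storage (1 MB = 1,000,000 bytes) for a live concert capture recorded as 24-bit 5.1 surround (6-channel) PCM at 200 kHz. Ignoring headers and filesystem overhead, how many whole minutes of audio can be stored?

2 minutes

Uncompressed byte rate = 200,000 × 3 × 6 = 3,600,000 bytes/s.
Capacity = 500 × 1,000,000 = 500,000,000 bytes.
500,000,000 / 3,600,000 ≈ 138.89 s → 2 minutes.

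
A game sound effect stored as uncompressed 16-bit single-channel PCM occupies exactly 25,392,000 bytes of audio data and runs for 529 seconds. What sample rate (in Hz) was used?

Bytes = sample_rate × seconds × bytes_per_sample × channels.
sample_rate = 25,392,000 / (529 × 2 × 1) = 25,392,000 / 1,058 = 24,000 Hz.

24,000 Hz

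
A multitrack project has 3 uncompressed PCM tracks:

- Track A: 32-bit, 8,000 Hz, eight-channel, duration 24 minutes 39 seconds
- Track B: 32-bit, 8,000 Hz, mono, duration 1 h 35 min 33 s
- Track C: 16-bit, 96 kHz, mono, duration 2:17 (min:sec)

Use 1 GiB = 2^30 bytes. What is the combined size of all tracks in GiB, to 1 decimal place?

0.5 GiB

Track A: 24 minutes 39 seconds = 1,479 s; 8,000 × 1,479 × 4 × 8 = 378,624,000 bytes.
Track B: 1 h 35 min 33 s = 5,733 s; 8,000 × 5,733 × 4 × 1 = 183,456,000 bytes.
Track C: 2:17 (min:sec) = 137 s; 96,000 × 137 × 2 × 1 = 26,304,000 bytes.
Total = 588,384,000 bytes = 0.5 GiB.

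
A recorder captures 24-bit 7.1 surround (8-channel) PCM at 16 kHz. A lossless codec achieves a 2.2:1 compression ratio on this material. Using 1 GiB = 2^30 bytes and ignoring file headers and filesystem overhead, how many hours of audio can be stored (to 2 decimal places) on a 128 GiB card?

Uncompressed byte rate = 16,000 × 3 × 8 = 384,000 bytes/s.
After 2.2:1 compression, effective rate ≈ 174545.45 bytes/s.
Capacity = 128 × 1,073,741,824 = 137,438,953,472 bytes.
137,438,953,472 / effective rate ≈ 787410.67 s → 218.73 hours.

218.73 hours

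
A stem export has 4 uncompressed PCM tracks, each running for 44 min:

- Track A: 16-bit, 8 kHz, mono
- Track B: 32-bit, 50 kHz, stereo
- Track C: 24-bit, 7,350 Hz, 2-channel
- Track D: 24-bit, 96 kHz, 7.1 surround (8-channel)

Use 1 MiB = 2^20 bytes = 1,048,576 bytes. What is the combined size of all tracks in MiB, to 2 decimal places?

6959.18 MiB

44 min = 2,640 s.
Track A: 8,000 × 2,640 × 2 × 1 = 42,240,000 bytes.
Track B: 50,000 × 2,640 × 4 × 2 = 1,056,000,000 bytes.
Track C: 7,350 × 2,640 × 3 × 2 = 116,424,000 bytes.
Track D: 96,000 × 2,640 × 3 × 8 = 6,082,560,000 bytes.
Total = 7,297,224,000 bytes = 6959.18 MiB.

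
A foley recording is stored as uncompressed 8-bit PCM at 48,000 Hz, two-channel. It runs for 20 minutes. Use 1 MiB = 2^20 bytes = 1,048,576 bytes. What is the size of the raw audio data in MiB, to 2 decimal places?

Duration = 20 minutes = 1,200 s.
Bytes = 48,000 samples/s × 1,200 s × 1 bytes/sample × 2 ch = 115,200,000 bytes.
115,200,000 / 1,048,576 = 109.86 MiB.

109.86 MiB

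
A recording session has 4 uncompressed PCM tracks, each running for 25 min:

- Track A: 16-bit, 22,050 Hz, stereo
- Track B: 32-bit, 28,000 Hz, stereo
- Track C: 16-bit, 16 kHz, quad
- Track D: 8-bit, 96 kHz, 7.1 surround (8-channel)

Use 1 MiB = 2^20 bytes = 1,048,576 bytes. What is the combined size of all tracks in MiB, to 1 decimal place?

1728.3 MiB

25 min = 1,500 s.
Track A: 22,050 × 1,500 × 2 × 2 = 132,300,000 bytes.
Track B: 28,000 × 1,500 × 4 × 2 = 336,000,000 bytes.
Track C: 16,000 × 1,500 × 2 × 4 = 192,000,000 bytes.
Track D: 96,000 × 1,500 × 1 × 8 = 1,152,000,000 bytes.
Total = 1,812,300,000 bytes = 1728.3 MiB.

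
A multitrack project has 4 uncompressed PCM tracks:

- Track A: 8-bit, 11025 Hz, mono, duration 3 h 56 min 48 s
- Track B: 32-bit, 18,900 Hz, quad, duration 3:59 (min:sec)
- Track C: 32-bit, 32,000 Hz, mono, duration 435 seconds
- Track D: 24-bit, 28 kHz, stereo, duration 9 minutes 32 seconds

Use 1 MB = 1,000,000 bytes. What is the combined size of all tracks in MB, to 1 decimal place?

380.7 MB

Track A: 3 h 56 min 48 s = 14,208 s; 11,025 × 14,208 × 1 × 1 = 156,643,200 bytes.
Track B: 3:59 (min:sec) = 239 s; 18,900 × 239 × 4 × 4 = 72,273,600 bytes.
Track C: 32,000 × 435 × 4 × 1 = 55,680,000 bytes.
Track D: 9 minutes 32 seconds = 572 s; 28,000 × 572 × 3 × 2 = 96,096,000 bytes.
Total = 380,692,800 bytes = 380.7 MB.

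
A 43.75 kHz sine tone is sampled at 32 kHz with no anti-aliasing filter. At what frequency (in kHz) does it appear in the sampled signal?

11.75 kHz

Nyquist = 32,000/2 = 16,000 Hz; 43,750 Hz exceeds it.
Alias = |43,750 − 1×32,000| = |43,750 − 32,000| = 11,750 Hz = 11.75 kHz.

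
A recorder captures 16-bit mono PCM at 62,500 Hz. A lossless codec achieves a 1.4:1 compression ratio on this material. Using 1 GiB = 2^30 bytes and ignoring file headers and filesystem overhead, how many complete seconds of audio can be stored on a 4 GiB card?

Uncompressed byte rate = 62,500 × 2 × 1 = 125,000 bytes/s.
After 1.4:1 compression, effective rate ≈ 89285.71 bytes/s.
Capacity = 4 × 1,073,741,824 = 4,294,967,296 bytes.
4,294,967,296 / effective rate ≈ 48103.63 s → 48,103 seconds.

48,103 seconds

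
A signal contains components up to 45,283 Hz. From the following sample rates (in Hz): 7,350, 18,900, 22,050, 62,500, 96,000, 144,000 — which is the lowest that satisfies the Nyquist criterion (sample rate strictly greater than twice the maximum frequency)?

Need sample rate > 2 × 45,283 = 90,566 Hz.
Lowest listed rate above 90,566 Hz is 96,000 Hz.

96,000 Hz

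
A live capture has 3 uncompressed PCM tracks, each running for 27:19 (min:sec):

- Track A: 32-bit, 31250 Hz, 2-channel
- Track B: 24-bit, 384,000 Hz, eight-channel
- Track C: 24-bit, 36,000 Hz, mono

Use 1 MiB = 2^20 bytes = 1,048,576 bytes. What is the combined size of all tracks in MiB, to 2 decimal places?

27:19 (min:sec) = 1,639 s.
Track A: 31,250 × 1,639 × 4 × 2 = 409,750,000 bytes.
Track B: 384,000 × 1,639 × 3 × 8 = 15,105,024,000 bytes.
Track C: 36,000 × 1,639 × 3 × 1 = 177,012,000 bytes.
Total = 15,691,786,000 bytes = 14964.85 MiB.

14964.85 MiB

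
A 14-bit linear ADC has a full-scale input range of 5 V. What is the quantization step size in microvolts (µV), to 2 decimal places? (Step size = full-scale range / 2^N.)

5 V / 2^14 = 5 / 16,384 V = 305.18 µV.

305.18 µV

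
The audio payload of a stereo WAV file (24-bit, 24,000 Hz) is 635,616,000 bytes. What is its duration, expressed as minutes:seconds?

Byte rate = 24,000 × 3 × 2 = 144,000 bytes/s.
Duration = 635,616,000 / 144,000 = 4,414 s.
4,414 s = 73:34.

73:34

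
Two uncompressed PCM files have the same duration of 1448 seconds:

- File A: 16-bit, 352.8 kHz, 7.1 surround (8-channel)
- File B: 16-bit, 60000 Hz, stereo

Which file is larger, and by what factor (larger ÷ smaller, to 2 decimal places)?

File A, by a factor of 23.52

File A: 352,800 × 2 × 8 = 5,644,800 bytes/s.
File B: 60,000 × 2 × 2 = 240,000 bytes/s.
File A is larger; ratio = 8,173,670,400 / 347,520,000 = 23.52.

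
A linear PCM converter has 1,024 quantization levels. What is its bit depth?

10 bits

log2(1,024) = 10.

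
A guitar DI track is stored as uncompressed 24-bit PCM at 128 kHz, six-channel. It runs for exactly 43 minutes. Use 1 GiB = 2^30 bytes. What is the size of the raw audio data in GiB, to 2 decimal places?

Duration = exactly 43 minutes = 2,580 s.
Bytes = 128,000 samples/s × 2,580 s × 3 bytes/sample × 6 ch = 5,944,320,000 bytes.
5,944,320,000 / 1,073,741,824 = 5.54 GiB.

5.54 GiB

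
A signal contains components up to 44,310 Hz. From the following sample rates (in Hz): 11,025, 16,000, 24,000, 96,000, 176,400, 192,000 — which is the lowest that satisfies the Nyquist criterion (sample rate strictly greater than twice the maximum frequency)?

96,000 Hz

Need sample rate > 2 × 44,310 = 88,620 Hz.
Lowest listed rate above 88,620 Hz is 96,000 Hz.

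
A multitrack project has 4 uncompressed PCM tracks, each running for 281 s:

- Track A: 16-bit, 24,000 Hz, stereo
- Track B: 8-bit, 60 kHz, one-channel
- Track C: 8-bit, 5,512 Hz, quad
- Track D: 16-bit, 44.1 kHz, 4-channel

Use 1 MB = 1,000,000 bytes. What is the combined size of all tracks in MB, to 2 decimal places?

149.17 MB

Track A: 24,000 × 281 × 2 × 2 = 26,976,000 bytes.
Track B: 60,000 × 281 × 1 × 1 = 16,860,000 bytes.
Track C: 5,512 × 281 × 1 × 4 = 6,195,488 bytes.
Track D: 44,100 × 281 × 2 × 4 = 99,136,800 bytes.
Total = 149,168,288 bytes = 149.17 MB.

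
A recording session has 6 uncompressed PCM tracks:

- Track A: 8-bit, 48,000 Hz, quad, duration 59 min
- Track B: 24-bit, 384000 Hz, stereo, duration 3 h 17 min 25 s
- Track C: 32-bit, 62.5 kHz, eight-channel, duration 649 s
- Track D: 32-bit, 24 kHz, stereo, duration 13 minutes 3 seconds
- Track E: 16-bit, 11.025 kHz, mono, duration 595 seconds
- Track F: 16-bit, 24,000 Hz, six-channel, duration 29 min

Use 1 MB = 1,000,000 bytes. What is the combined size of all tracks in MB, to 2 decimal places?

Track A: 59 min = 3,540 s; 48,000 × 3,540 × 1 × 4 = 679,680,000 bytes.
Track B: 3 h 17 min 25 s = 11,845 s; 384,000 × 11,845 × 3 × 2 = 27,290,880,000 bytes.
Track C: 62,500 × 649 × 4 × 8 = 1,298,000,000 bytes.
Track D: 13 minutes 3 seconds = 783 s; 24,000 × 783 × 4 × 2 = 150,336,000 bytes.
Track E: 11,025 × 595 × 2 × 1 = 13,119,750 bytes.
Track F: 29 min = 1,740 s; 24,000 × 1,740 × 2 × 6 = 501,120,000 bytes.
Total = 29,933,135,750 bytes = 29933.14 MB.

29933.14 MB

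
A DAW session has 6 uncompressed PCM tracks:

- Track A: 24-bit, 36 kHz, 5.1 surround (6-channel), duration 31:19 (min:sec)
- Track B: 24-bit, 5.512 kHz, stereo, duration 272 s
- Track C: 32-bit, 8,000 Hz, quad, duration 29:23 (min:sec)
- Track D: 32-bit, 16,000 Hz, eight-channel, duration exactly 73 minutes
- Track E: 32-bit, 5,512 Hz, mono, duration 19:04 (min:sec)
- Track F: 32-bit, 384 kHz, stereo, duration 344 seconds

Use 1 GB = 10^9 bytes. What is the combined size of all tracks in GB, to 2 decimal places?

4.78 GB

Track A: 31:19 (min:sec) = 1,879 s; 36,000 × 1,879 × 3 × 6 = 1,217,592,000 bytes.
Track B: 5,512 × 272 × 3 × 2 = 8,995,584 bytes.
Track C: 29:23 (min:sec) = 1,763 s; 8,000 × 1,763 × 4 × 4 = 225,664,000 bytes.
Track D: exactly 73 minutes = 4,380 s; 16,000 × 4,380 × 4 × 8 = 2,242,560,000 bytes.
Track E: 19:04 (min:sec) = 1,144 s; 5,512 × 1,144 × 4 × 1 = 25,222,912 bytes.
Track F: 384,000 × 344 × 4 × 2 = 1,056,768,000 bytes.
Total = 4,776,802,496 bytes = 4.78 GB.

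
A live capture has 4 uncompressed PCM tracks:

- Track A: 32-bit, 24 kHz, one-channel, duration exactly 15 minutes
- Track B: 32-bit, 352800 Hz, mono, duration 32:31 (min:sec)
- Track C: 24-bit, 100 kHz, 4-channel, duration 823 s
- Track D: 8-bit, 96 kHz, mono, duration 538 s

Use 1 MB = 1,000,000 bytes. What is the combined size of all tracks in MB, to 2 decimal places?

3878.90 MB

Track A: exactly 15 minutes = 900 s; 24,000 × 900 × 4 × 1 = 86,400,000 bytes.
Track B: 32:31 (min:sec) = 1,951 s; 352,800 × 1,951 × 4 × 1 = 2,753,251,200 bytes.
Track C: 100,000 × 823 × 3 × 4 = 987,600,000 bytes.
Track D: 96,000 × 538 × 1 × 1 = 51,648,000 bytes.
Total = 3,878,899,200 bytes = 3878.90 MB.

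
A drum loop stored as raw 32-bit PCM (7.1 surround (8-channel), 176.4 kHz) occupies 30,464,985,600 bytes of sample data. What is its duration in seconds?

Byte rate = 176,400 × 4 × 8 = 5,644,800 bytes/s.
Duration = 30,464,985,600 / 5,644,800 = 5,397 s.

5,397 seconds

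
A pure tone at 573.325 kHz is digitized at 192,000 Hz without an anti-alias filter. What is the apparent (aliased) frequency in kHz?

Nyquist = 192,000/2 = 96,000 Hz; 573,325 Hz exceeds it.
Alias = |573,325 − 3×192,000| = |573,325 − 576,000| = 2,675 Hz = 2.675 kHz.

2.675 kHz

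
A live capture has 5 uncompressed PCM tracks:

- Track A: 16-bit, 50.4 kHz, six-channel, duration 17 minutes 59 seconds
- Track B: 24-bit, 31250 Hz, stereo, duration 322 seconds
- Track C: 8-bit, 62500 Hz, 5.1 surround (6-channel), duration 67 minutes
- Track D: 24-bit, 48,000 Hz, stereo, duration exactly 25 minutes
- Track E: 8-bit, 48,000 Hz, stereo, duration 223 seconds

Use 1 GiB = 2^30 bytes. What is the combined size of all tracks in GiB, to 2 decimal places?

2.49 GiB

Track A: 17 minutes 59 seconds = 1,079 s; 50,400 × 1,079 × 2 × 6 = 652,579,200 bytes.
Track B: 31,250 × 322 × 3 × 2 = 60,375,000 bytes.
Track C: 67 minutes = 4,020 s; 62,500 × 4,020 × 1 × 6 = 1,507,500,000 bytes.
Track D: exactly 25 minutes = 1,500 s; 48,000 × 1,500 × 3 × 2 = 432,000,000 bytes.
Track E: 48,000 × 223 × 1 × 2 = 21,408,000 bytes.
Total = 2,673,862,200 bytes = 2.49 GiB.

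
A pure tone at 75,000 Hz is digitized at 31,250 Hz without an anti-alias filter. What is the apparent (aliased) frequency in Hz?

12,500 Hz

Nyquist = 31,250/2 = 15,625 Hz; 75,000 Hz exceeds it.
Alias = |75,000 − 2×31,250| = |75,000 − 62,500| = 12,500 Hz.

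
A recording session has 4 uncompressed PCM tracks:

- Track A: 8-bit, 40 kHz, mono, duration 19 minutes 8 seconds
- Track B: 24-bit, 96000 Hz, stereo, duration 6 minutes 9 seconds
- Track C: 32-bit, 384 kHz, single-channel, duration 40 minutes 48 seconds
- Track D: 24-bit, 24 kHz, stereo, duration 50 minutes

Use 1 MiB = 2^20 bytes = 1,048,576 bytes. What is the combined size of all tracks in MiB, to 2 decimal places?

Track A: 19 minutes 8 seconds = 1,148 s; 40,000 × 1,148 × 1 × 1 = 45,920,000 bytes.
Track B: 6 minutes 9 seconds = 369 s; 96,000 × 369 × 3 × 2 = 212,544,000 bytes.
Track C: 40 minutes 48 seconds = 2,448 s; 384,000 × 2,448 × 4 × 1 = 3,760,128,000 bytes.
Track D: 50 minutes = 3,000 s; 24,000 × 3,000 × 3 × 2 = 432,000,000 bytes.
Total = 4,450,592,000 bytes = 4244.42 MiB.

4244.42 MiB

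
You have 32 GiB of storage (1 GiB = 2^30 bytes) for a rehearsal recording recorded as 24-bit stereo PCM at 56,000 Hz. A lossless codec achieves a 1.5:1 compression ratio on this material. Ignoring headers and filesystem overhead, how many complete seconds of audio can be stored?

153,391 seconds

Uncompressed byte rate = 56,000 × 3 × 2 = 336,000 bytes/s.
After 1.5:1 compression, effective rate ≈ 224000 bytes/s.
Capacity = 32 × 1,073,741,824 = 34,359,738,368 bytes.
34,359,738,368 / effective rate ≈ 153391.69 s → 153,391 seconds.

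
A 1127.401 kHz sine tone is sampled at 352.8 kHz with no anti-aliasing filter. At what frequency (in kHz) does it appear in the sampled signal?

Nyquist = 352,800/2 = 176,400 Hz; 1,127,401 Hz exceeds it.
Alias = |1,127,401 − 3×352,800| = |1,127,401 − 1,058,400| = 69,001 Hz = 69.001 kHz.

69.001 kHz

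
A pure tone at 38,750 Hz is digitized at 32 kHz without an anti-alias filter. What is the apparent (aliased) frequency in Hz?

6,750 Hz

Nyquist = 32,000/2 = 16,000 Hz; 38,750 Hz exceeds it.
Alias = |38,750 − 1×32,000| = |38,750 − 32,000| = 6,750 Hz.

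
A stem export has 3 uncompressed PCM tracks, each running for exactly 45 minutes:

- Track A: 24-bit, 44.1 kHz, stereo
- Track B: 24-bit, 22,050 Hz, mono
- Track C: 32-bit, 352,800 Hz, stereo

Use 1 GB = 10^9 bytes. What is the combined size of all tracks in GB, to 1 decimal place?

exactly 45 minutes = 2,700 s.
Track A: 44,100 × 2,700 × 3 × 2 = 714,420,000 bytes.
Track B: 22,050 × 2,700 × 3 × 1 = 178,605,000 bytes.
Track C: 352,800 × 2,700 × 4 × 2 = 7,620,480,000 bytes.
Total = 8,513,505,000 bytes = 8.5 GB.

8.5 GB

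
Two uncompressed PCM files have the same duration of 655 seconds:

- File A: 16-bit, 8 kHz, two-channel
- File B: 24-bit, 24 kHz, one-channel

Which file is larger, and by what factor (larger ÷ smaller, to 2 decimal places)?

File A: 8,000 × 2 × 2 = 32,000 bytes/s.
File B: 24,000 × 3 × 1 = 72,000 bytes/s.
File B is larger; ratio = 47,160,000 / 20,960,000 = 2.25.

File B, by a factor of 2.25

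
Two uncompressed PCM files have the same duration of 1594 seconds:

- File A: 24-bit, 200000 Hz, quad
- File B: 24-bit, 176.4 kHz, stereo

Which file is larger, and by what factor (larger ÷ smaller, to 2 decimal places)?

File A: 200,000 × 3 × 4 = 2,400,000 bytes/s.
File B: 176,400 × 3 × 2 = 1,058,400 bytes/s.
File A is larger; ratio = 3,825,600,000 / 1,687,089,600 = 2.27.

File A, by a factor of 2.27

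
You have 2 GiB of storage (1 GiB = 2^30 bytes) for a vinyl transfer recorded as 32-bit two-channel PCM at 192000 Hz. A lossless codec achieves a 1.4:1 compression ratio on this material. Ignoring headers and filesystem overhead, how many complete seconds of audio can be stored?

Uncompressed byte rate = 192,000 × 4 × 2 = 1,536,000 bytes/s.
After 1.4:1 compression, effective rate ≈ 1097142.86 bytes/s.
Capacity = 2 × 1,073,741,824 = 2,147,483,648 bytes.
2,147,483,648 / effective rate ≈ 1957.34 s → 1,957 seconds.

1,957 seconds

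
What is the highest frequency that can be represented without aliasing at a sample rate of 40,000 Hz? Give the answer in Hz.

20,000 Hz

Nyquist frequency = sample rate / 2 = 40,000 / 2 = 20,000 Hz.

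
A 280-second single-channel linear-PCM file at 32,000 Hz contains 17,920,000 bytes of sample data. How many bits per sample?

Bytes per sample = 17,920,000 / (32,000 × 280 × 1) = 17,920,000 / 8,960,000 = 2.
Bit depth = 2 × 8 = 16 bits.

16 bits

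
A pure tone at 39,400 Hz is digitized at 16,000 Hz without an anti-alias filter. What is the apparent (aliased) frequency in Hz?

7,400 Hz

Nyquist = 16,000/2 = 8,000 Hz; 39,400 Hz exceeds it.
Alias = |39,400 − 2×16,000| = |39,400 − 32,000| = 7,400 Hz.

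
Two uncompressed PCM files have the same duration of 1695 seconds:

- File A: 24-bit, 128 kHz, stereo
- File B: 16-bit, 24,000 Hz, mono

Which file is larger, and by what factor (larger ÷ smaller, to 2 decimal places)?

File A, by a factor of 16.00

File A: 128,000 × 3 × 2 = 768,000 bytes/s.
File B: 24,000 × 2 × 1 = 48,000 bytes/s.
File A is larger; ratio = 1,301,760,000 / 81,360,000 = 16.00.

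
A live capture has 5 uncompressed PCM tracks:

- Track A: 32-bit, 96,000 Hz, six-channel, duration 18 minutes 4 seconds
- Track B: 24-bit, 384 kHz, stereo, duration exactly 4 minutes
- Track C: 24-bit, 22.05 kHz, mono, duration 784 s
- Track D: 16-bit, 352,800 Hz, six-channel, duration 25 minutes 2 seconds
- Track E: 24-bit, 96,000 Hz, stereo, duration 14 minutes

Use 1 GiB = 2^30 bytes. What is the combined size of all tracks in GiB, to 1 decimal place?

Track A: 18 minutes 4 seconds = 1,084 s; 96,000 × 1,084 × 4 × 6 = 2,497,536,000 bytes.
Track B: exactly 4 minutes = 240 s; 384,000 × 240 × 3 × 2 = 552,960,000 bytes.
Track C: 22,050 × 784 × 3 × 1 = 51,861,600 bytes.
Track D: 25 minutes 2 seconds = 1,502 s; 352,800 × 1,502 × 2 × 6 = 6,358,867,200 bytes.
Track E: 14 minutes = 840 s; 96,000 × 840 × 3 × 2 = 483,840,000 bytes.
Total = 9,945,064,800 bytes = 9.3 GiB.

9.3 GiB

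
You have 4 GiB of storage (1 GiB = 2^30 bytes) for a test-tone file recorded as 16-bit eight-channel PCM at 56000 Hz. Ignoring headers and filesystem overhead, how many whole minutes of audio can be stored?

Uncompressed byte rate = 56,000 × 2 × 8 = 896,000 bytes/s.
Capacity = 4 × 1,073,741,824 = 4,294,967,296 bytes.
4,294,967,296 / 896,000 ≈ 4793.49 s → 79 minutes.

79 minutes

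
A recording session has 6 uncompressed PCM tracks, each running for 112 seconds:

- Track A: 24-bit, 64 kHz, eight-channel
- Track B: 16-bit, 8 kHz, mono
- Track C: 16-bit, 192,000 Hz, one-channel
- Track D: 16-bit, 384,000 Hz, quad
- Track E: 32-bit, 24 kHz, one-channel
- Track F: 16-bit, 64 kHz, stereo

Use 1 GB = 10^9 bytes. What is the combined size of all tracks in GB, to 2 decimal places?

0.60 GB

Track A: 64,000 × 112 × 3 × 8 = 172,032,000 bytes.
Track B: 8,000 × 112 × 2 × 1 = 1,792,000 bytes.
Track C: 192,000 × 112 × 2 × 1 = 43,008,000 bytes.
Track D: 384,000 × 112 × 2 × 4 = 344,064,000 bytes.
Track E: 24,000 × 112 × 4 × 1 = 10,752,000 bytes.
Track F: 64,000 × 112 × 2 × 2 = 28,672,000 bytes.
Total = 600,320,000 bytes = 0.60 GB.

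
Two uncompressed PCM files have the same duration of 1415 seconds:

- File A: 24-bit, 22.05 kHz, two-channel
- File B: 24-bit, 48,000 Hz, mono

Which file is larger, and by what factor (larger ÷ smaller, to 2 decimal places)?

File B, by a factor of 1.09

File A: 22,050 × 3 × 2 = 132,300 bytes/s.
File B: 48,000 × 3 × 1 = 144,000 bytes/s.
File B is larger; ratio = 203,760,000 / 187,204,500 = 1.09.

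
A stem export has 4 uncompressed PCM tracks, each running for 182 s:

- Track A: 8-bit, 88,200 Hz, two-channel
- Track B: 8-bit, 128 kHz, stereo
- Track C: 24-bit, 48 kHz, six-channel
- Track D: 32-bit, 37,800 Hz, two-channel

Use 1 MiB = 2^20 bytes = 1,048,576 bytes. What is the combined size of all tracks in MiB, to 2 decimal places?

Track A: 88,200 × 182 × 1 × 2 = 32,104,800 bytes.
Track B: 128,000 × 182 × 1 × 2 = 46,592,000 bytes.
Track C: 48,000 × 182 × 3 × 6 = 157,248,000 bytes.
Track D: 37,800 × 182 × 4 × 2 = 55,036,800 bytes.
Total = 290,981,600 bytes = 277.50 MiB.

277.50 MiB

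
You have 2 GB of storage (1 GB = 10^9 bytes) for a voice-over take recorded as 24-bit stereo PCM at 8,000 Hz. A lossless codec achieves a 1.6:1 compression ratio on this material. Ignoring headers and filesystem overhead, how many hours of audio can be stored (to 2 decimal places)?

18.52 hours

Uncompressed byte rate = 8,000 × 3 × 2 = 48,000 bytes/s.
After 1.6:1 compression, effective rate ≈ 30000 bytes/s.
Capacity = 2 × 1,000,000,000 = 2,000,000,000 bytes.
2,000,000,000 / effective rate ≈ 66666.67 s → 18.52 hours.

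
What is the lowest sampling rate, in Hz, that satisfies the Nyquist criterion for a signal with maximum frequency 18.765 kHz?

Minimum sample rate = 2 × 18,765 Hz = 37,530 Hz.

37,530 Hz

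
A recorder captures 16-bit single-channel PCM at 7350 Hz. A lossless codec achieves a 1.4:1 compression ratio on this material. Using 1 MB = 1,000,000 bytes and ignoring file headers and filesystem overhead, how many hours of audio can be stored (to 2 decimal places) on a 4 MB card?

0.11 hours

Uncompressed byte rate = 7,350 × 2 × 1 = 14,700 bytes/s.
After 1.4:1 compression, effective rate ≈ 10500 bytes/s.
Capacity = 4 × 1,000,000 = 4,000,000 bytes.
4,000,000 / effective rate ≈ 380.95 s → 0.11 hours.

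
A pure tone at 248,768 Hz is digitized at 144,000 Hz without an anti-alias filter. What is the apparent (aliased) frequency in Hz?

39,232 Hz

Nyquist = 144,000/2 = 72,000 Hz; 248,768 Hz exceeds it.
Alias = |248,768 − 2×144,000| = |248,768 − 288,000| = 39,232 Hz.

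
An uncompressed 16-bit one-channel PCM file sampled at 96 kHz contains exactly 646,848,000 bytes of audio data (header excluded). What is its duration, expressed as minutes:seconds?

Byte rate = 96,000 × 2 × 1 = 192,000 bytes/s.
Duration = 646,848,000 / 192,000 = 3,369 s.
3,369 s = 56:09.

56:09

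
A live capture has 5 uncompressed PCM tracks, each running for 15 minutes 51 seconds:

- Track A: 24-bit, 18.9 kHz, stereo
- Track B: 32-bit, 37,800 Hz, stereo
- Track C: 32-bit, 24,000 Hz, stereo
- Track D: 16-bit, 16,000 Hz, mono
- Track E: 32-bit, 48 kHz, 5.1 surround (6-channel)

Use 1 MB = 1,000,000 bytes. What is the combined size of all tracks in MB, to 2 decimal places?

15 minutes 51 seconds = 951 s.
Track A: 18,900 × 951 × 3 × 2 = 107,843,400 bytes.
Track B: 37,800 × 951 × 4 × 2 = 287,582,400 bytes.
Track C: 24,000 × 951 × 4 × 2 = 182,592,000 bytes.
Track D: 16,000 × 951 × 2 × 1 = 30,432,000 bytes.
Track E: 48,000 × 951 × 4 × 6 = 1,095,552,000 bytes.
Total = 1,704,001,800 bytes = 1704.00 MB.

1704.00 MB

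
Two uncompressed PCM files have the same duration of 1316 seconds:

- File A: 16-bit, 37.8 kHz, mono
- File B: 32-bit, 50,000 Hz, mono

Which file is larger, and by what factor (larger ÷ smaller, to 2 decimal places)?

File A: 37,800 × 2 × 1 = 75,600 bytes/s.
File B: 50,000 × 4 × 1 = 200,000 bytes/s.
File B is larger; ratio = 263,200,000 / 99,489,600 = 2.65.

File B, by a factor of 2.65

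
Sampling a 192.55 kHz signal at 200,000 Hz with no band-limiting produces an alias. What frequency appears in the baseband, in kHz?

Nyquist = 200,000/2 = 100,000 Hz; 192,550 Hz exceeds it.
Alias = |192,550 − 1×200,000| = |192,550 − 200,000| = 7,450 Hz = 7.45 kHz.

7.45 kHz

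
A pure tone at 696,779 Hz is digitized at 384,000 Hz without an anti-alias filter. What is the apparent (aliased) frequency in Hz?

Nyquist = 384,000/2 = 192,000 Hz; 696,779 Hz exceeds it.
Alias = |696,779 − 2×384,000| = |696,779 − 768,000| = 71,221 Hz.

71,221 Hz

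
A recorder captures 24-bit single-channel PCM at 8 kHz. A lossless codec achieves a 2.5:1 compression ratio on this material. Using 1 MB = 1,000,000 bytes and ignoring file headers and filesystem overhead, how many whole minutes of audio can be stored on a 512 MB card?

Uncompressed byte rate = 8,000 × 3 × 1 = 24,000 bytes/s.
After 2.5:1 compression, effective rate ≈ 9600 bytes/s.
Capacity = 512 × 1,000,000 = 512,000,000 bytes.
512,000,000 / effective rate ≈ 53333.33 s → 888 minutes.

888 minutes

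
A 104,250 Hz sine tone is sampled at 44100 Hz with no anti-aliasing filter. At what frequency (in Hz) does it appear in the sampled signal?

16,050 Hz

Nyquist = 44,100/2 = 22,050 Hz; 104,250 Hz exceeds it.
Alias = |104,250 − 2×44,100| = |104,250 − 88,200| = 16,050 Hz.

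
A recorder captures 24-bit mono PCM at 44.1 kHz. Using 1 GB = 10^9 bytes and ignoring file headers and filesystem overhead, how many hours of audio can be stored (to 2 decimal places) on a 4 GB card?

8.40 hours

Uncompressed byte rate = 44,100 × 3 × 1 = 132,300 bytes/s.
Capacity = 4 × 1,000,000,000 = 4,000,000,000 bytes.
4,000,000,000 / 132,300 ≈ 30234.32 s → 8.40 hours.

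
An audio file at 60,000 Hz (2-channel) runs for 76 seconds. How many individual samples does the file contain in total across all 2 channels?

9,120,000 samples

60,000 × 76 s × 2 ch = 9,120,000 samples.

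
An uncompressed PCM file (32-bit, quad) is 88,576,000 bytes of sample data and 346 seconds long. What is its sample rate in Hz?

16,000 Hz

Bytes = sample_rate × seconds × bytes_per_sample × channels.
sample_rate = 88,576,000 / (346 × 4 × 4) = 88,576,000 / 5,536 = 16,000 Hz.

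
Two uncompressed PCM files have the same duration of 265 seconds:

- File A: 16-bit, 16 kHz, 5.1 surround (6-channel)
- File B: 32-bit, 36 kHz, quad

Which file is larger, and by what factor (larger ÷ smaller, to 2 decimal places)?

File B, by a factor of 3.00

File A: 16,000 × 2 × 6 = 192,000 bytes/s.
File B: 36,000 × 4 × 4 = 576,000 bytes/s.
File B is larger; ratio = 152,640,000 / 50,880,000 = 3.00.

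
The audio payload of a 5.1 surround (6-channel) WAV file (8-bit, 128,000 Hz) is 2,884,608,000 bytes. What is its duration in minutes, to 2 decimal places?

Byte rate = 128,000 × 1 × 6 = 768,000 bytes/s.
Duration = 2,884,608,000 / 768,000 = 3,756 s.
3,756 s / 60 = 62.60 minutes.

62.60 minutes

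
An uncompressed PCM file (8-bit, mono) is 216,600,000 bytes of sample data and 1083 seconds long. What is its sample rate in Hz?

Bytes = sample_rate × seconds × bytes_per_sample × channels.
sample_rate = 216,600,000 / (1,083 × 1 × 1) = 216,600,000 / 1,083 = 200,000 Hz.

200,000 Hz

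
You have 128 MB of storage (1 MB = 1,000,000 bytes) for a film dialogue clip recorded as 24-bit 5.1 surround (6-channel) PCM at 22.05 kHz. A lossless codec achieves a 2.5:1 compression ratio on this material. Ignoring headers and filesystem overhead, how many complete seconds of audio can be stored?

806 seconds

Uncompressed byte rate = 22,050 × 3 × 6 = 396,900 bytes/s.
After 2.5:1 compression, effective rate ≈ 158760 bytes/s.
Capacity = 128 × 1,000,000 = 128,000,000 bytes.
128,000,000 / effective rate ≈ 806.25 s → 806 seconds.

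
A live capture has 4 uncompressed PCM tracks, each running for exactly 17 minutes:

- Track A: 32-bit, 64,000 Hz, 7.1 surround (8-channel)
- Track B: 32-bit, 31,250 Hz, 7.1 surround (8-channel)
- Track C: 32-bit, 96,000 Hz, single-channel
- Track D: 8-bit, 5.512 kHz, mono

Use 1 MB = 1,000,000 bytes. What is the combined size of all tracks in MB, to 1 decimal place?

exactly 17 minutes = 1,020 s.
Track A: 64,000 × 1,020 × 4 × 8 = 2,088,960,000 bytes.
Track B: 31,250 × 1,020 × 4 × 8 = 1,020,000,000 bytes.
Track C: 96,000 × 1,020 × 4 × 1 = 391,680,000 bytes.
Track D: 5,512 × 1,020 × 1 × 1 = 5,622,240 bytes.
Total = 3,506,262,240 bytes = 3506.3 MB.

3506.3 MB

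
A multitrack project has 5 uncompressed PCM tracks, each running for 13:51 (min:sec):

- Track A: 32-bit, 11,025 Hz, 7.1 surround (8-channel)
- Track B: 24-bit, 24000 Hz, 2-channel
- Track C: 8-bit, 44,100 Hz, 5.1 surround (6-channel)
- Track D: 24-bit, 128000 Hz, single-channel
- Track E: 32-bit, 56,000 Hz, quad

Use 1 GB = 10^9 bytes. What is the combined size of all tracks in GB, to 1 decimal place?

13:51 (min:sec) = 831 s.
Track A: 11,025 × 831 × 4 × 8 = 293,176,800 bytes.
Track B: 24,000 × 831 × 3 × 2 = 119,664,000 bytes.
Track C: 44,100 × 831 × 1 × 6 = 219,882,600 bytes.
Track D: 128,000 × 831 × 3 × 1 = 319,104,000 bytes.
Track E: 56,000 × 831 × 4 × 4 = 744,576,000 bytes.
Total = 1,696,403,400 bytes = 1.7 GB.

1.7 GB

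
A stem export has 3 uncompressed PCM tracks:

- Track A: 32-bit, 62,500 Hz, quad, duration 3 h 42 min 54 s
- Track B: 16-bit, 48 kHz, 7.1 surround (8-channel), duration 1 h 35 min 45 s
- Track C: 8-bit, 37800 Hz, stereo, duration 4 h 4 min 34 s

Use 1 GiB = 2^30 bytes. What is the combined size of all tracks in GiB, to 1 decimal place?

17.6 GiB

Track A: 3 h 42 min 54 s = 13,374 s; 62,500 × 13,374 × 4 × 4 = 13,374,000,000 bytes.
Track B: 1 h 35 min 45 s = 5,745 s; 48,000 × 5,745 × 2 × 8 = 4,412,160,000 bytes.
Track C: 4 h 4 min 34 s = 14,674 s; 37,800 × 14,674 × 1 × 2 = 1,109,354,400 bytes.
Total = 18,895,514,400 bytes = 17.6 GiB.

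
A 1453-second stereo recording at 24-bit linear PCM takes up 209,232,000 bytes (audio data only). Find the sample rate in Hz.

Bytes = sample_rate × seconds × bytes_per_sample × channels.
sample_rate = 209,232,000 / (1,453 × 3 × 2) = 209,232,000 / 8,718 = 24,000 Hz.

24,000 Hz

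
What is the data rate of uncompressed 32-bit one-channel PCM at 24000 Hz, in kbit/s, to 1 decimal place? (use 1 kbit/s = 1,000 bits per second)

Bit rate = 24,000 × 32 × 1 = 768,000 bits/s.
= 768.0 kbit/s.

768.0 kbit/s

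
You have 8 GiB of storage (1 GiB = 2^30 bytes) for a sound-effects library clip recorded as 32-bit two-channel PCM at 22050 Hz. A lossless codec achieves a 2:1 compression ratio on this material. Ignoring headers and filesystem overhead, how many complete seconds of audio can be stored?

97,391 seconds

Uncompressed byte rate = 22,050 × 4 × 2 = 176,400 bytes/s.
After 2:1 compression, effective rate ≈ 88200 bytes/s.
Capacity = 8 × 1,073,741,824 = 8,589,934,592 bytes.
8,589,934,592 / effective rate ≈ 97391.55 s → 97,391 seconds.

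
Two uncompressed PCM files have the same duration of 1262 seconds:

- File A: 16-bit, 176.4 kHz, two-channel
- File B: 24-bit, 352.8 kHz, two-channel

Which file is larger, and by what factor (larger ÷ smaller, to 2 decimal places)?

File A: 176,400 × 2 × 2 = 705,600 bytes/s.
File B: 352,800 × 3 × 2 = 2,116,800 bytes/s.
File B is larger; ratio = 2,671,401,600 / 890,467,200 = 3.00.

File B, by a factor of 3.00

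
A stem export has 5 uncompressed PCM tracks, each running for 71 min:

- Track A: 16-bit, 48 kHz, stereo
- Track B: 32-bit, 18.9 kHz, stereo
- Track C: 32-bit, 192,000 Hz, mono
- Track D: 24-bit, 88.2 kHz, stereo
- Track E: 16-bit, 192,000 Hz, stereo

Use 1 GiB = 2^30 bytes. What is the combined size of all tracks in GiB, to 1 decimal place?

71 min = 4,260 s.
Track A: 48,000 × 4,260 × 2 × 2 = 817,920,000 bytes.
Track B: 18,900 × 4,260 × 4 × 2 = 644,112,000 bytes.
Track C: 192,000 × 4,260 × 4 × 1 = 3,271,680,000 bytes.
Track D: 88,200 × 4,260 × 3 × 2 = 2,254,392,000 bytes.
Track E: 192,000 × 4,260 × 2 × 2 = 3,271,680,000 bytes.
Total = 10,259,784,000 bytes = 9.6 GiB.

9.6 GiB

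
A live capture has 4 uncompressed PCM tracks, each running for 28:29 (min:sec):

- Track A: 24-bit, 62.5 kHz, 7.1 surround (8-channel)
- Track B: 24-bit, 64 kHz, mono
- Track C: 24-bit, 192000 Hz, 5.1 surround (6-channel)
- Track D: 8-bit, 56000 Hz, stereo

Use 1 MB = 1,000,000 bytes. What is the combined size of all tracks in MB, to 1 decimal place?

8989.3 MB

28:29 (min:sec) = 1,709 s.
Track A: 62,500 × 1,709 × 3 × 8 = 2,563,500,000 bytes.
Track B: 64,000 × 1,709 × 3 × 1 = 328,128,000 bytes.
Track C: 192,000 × 1,709 × 3 × 6 = 5,906,304,000 bytes.
Track D: 56,000 × 1,709 × 1 × 2 = 191,408,000 bytes.
Total = 8,989,340,000 bytes = 8989.3 MB.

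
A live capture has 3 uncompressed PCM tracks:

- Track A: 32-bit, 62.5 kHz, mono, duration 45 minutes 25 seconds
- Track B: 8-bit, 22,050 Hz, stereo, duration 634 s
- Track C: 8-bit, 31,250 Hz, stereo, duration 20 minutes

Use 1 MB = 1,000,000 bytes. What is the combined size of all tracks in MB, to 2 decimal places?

784.21 MB

Track A: 45 minutes 25 seconds = 2,725 s; 62,500 × 2,725 × 4 × 1 = 681,250,000 bytes.
Track B: 22,050 × 634 × 1 × 2 = 27,959,400 bytes.
Track C: 20 minutes = 1,200 s; 31,250 × 1,200 × 1 × 2 = 75,000,000 bytes.
Total = 784,209,400 bytes = 784.21 MB.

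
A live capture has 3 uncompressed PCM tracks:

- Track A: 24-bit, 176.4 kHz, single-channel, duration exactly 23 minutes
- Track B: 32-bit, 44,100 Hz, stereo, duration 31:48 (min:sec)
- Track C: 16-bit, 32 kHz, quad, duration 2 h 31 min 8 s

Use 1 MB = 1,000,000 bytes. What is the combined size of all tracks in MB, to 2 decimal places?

3724.85 MB

Track A: exactly 23 minutes = 1,380 s; 176,400 × 1,380 × 3 × 1 = 730,296,000 bytes.
Track B: 31:48 (min:sec) = 1,908 s; 44,100 × 1,908 × 4 × 2 = 673,142,400 bytes.
Track C: 2 h 31 min 8 s = 9,068 s; 32,000 × 9,068 × 2 × 4 = 2,321,408,000 bytes.
Total = 3,724,846,400 bytes = 3724.85 MB.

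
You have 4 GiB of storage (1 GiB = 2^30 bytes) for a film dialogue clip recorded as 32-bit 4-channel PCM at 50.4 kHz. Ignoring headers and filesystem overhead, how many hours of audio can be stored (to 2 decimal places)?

1.48 hours

Uncompressed byte rate = 50,400 × 4 × 4 = 806,400 bytes/s.
Capacity = 4 × 1,073,741,824 = 4,294,967,296 bytes.
4,294,967,296 / 806,400 ≈ 5326.1 s → 1.48 hours.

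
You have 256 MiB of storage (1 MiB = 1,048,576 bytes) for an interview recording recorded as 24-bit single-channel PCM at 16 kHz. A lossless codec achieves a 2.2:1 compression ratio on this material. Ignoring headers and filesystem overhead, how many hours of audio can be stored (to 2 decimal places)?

3.42 hours

Uncompressed byte rate = 16,000 × 3 × 1 = 48,000 bytes/s.
After 2.2:1 compression, effective rate ≈ 21818.18 bytes/s.
Capacity = 256 × 1,048,576 = 268,435,456 bytes.
268,435,456 / effective rate ≈ 12303.29 s → 3.42 hours.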